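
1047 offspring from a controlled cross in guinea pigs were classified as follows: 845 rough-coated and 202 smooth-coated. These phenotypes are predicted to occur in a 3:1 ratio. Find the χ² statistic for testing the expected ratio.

Expected counts for N = 1047 under a 3:1 ratio (total parts = 4):
  rough-coated: 1047 × 3/4 = 785.25
  smooth-coated: 1047 × 1/4 = 261.75
χ² = Σ (O − E)² / E
  rough-coated: (845 − 785.25)² / 785.25 = 4.5464
  smooth-coated: (202 − 261.75)² / 261.75 = 13.6392
χ² = 4.5464 + 13.6392 = 18.1856 ≈ 18.186

18.186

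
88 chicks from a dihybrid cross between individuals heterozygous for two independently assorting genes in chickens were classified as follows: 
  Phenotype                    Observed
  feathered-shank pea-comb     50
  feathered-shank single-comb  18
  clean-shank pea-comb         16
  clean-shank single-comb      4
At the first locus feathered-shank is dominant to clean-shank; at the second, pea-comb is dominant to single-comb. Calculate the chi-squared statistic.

A dihybrid F₂ with independent assortment and complete dominance at both loci gives a 9:3:3:1 phenotypic ratio.
Under the 9:3:3:1 hypothesis (Σ ratio = 16, N = 88):
  feathered-shank pea-comb: 88 × 9/16 = 49.5
  feathered-shank single-comb: 88 × 3/16 = 16.5
  clean-shank pea-comb: 88 × 3/16 = 16.5
  clean-shank single-comb: 88 × 1/16 = 5.5
χ² = Σ (O − E)² / E
  feathered-shank pea-comb: (50 − 49.5)² / 49.5 = 0.0051
  feathered-shank single-comb: (18 − 16.5)² / 16.5 = 0.1364
  clean-shank pea-comb: (16 − 16.5)² / 16.5 = 0.0152
  clean-shank single-comb: (4 − 5.5)² / 5.5 = 0.4091
χ² = 0.0051 + 0.1364 + 0.0152 + 0.4091 = 0.5658 ≈ 0.566

0.566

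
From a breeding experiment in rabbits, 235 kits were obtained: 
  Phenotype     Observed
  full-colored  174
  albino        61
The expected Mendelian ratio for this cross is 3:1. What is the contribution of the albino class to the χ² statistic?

Under the 3:1 hypothesis (Σ ratio = 4, N = 235):
  full-colored: 235 × 3/4 = 176.25
  albino: 235 × 1/4 = 58.75
Contribution of albino: (61 − 58.75)² / 58.75 = 0.0862

0.086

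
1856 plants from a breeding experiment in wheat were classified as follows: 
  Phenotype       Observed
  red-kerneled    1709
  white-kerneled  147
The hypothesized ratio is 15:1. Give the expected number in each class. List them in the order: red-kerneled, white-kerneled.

Under the 15:1 hypothesis (Σ ratio = 16, N = 1856):
  red-kerneled: 1856 × 15/16 = 1740
  white-kerneled: 1856 × 1/16 = 116

1740, 116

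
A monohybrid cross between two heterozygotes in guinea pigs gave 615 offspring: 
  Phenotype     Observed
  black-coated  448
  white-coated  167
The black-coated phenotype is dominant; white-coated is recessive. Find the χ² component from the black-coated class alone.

0.381

For a monohybrid cross between heterozygotes with complete dominance, the expected phenotypic ratio is 3:1.
Total ratio parts = 4. Expected numbers out of 615:
  black-coated: 615 × 3/4 = 461.25
  white-coated: 615 × 1/4 = 153.75
Contribution of black-coated: (448 − 461.25)² / 461.25 = 0.3806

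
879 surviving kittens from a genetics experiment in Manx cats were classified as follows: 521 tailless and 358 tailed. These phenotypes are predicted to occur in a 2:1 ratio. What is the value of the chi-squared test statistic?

Expected counts for N = 879 under a 2:1 ratio (total parts = 3):
  tailless: 879 × 2/3 = 586
  tailed: 879 × 1/3 = 293
χ² = Σ (O − E)² / E
  tailless: (521 − 586)² / 586 = 7.2099
  tailed: (358 − 293)² / 293 = 14.4198
χ² = 7.2099 + 14.4198 = 21.6297 ≈ 21.630

21.630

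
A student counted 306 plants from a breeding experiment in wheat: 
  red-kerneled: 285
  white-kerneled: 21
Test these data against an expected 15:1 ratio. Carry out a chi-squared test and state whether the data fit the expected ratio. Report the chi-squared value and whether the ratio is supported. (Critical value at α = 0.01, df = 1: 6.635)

0.196; consistent

The 15:1 ratio has 16 parts, so with N = 306 the expected counts are:
  red-kerneled: 306 × 15/16 = 286.875
  white-kerneled: 306 × 1/16 = 19.125
χ² = Σ (O − E)² / E
  red-kerneled: (285 − 286.875)² / 286.875 = 0.0123
  white-kerneled: (21 − 19.125)² / 19.125 = 0.1838
χ² = 0.0123 + 0.1838 = 0.1961 ≈ 0.196
Degrees of freedom = 2 − 1 = 1; critical value at α = 0.01 is 6.635.
Since 0.196 < 6.635, we fail to reject the null hypothesis — the data are consistent with the 15:1 ratio.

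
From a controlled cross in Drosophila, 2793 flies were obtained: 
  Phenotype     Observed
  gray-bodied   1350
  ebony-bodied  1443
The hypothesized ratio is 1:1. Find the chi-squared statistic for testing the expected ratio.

3.097

Total ratio parts = 2. Expected numbers out of 2793:
  gray-bodied: 2793 × 1/2 = 1396.5
  ebony-bodied: 2793 × 1/2 = 1396.5
χ² = Σ (O − E)² / E
  gray-bodied: (1350 − 1396.5)² / 1396.5 = 1.5483
  ebony-bodied: (1443 − 1396.5)² / 1396.5 = 1.5483
χ² = 1.5483 + 1.5483 = 3.0966 ≈ 3.097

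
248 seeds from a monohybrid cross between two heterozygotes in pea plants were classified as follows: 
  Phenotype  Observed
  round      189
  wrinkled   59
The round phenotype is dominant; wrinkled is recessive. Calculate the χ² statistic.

0.194

For a monohybrid cross between heterozygotes with complete dominance, the expected phenotypic ratio is 3:1.
The 3:1 ratio has 4 parts, so with N = 248 the expected counts are:
  round: 248 × 3/4 = 186
  wrinkled: 248 × 1/4 = 62
χ² = Σ (O − E)² / E
  round: (189 − 186)² / 186 = 0.0484
  wrinkled: (59 − 62)² / 62 = 0.1452
χ² = 0.0484 + 0.1452 = 0.1936 ≈ 0.194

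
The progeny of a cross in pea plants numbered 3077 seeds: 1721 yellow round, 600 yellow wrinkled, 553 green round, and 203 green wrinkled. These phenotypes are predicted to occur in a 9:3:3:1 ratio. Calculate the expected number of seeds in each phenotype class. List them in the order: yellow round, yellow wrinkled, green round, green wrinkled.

The 9:3:3:1 ratio has 16 parts, so with N = 3077 the expected counts are:
  yellow round: 3077 × 9/16 = 1730.8125
  yellow wrinkled: 3077 × 3/16 = 576.9375
  green round: 3077 × 3/16 = 576.9375
  green wrinkled: 3077 × 1/16 = 192.3125

1730.8125, 576.9375, 576.9375, 192.3125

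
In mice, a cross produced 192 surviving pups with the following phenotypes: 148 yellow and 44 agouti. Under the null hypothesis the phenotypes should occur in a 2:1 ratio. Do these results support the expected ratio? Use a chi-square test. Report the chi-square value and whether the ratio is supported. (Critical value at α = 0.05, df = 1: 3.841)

9.375; not consistent

Expected counts for N = 192 under a 2:1 ratio (total parts = 3):
  yellow: 192 × 2/3 = 128
  agouti: 192 × 1/3 = 64
χ² = Σ (O − E)² / E
  yellow: (148 − 128)² / 128 = 3.1250
  agouti: (44 − 64)² / 64 = 6.2500
χ² = 3.1250 + 6.2500 = 9.375
Degrees of freedom = 2 − 1 = 1; critical value at α = 0.05 is 3.841.
Since 9.375 > 3.841, we reject the null hypothesis — the data do not fit the 2:1 ratio.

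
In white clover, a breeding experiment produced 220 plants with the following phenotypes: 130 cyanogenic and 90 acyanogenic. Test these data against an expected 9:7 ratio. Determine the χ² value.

0.722

The 9:7 ratio has 16 parts, so with N = 220 the expected counts are:
  cyanogenic: 220 × 9/16 = 123.75
  acyanogenic: 220 × 7/16 = 96.25
χ² = Σ (O − E)² / E
  cyanogenic: (130 − 123.75)² / 123.75 = 0.3157
  acyanogenic: (90 − 96.25)² / 96.25 = 0.4058
χ² = 0.3157 + 0.4058 = 0.7215 ≈ 0.722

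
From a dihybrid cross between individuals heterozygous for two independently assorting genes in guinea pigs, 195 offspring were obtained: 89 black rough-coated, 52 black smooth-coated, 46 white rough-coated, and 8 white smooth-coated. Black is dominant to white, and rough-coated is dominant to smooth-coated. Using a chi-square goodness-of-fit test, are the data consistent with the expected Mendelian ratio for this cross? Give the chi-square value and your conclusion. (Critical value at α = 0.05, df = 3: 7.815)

A dihybrid F₂ with independent assortment and complete dominance at both loci gives a 9:3:3:1 phenotypic ratio.
Total ratio parts = 16. Expected numbers out of 195:
  black rough-coated: 195 × 9/16 = 109.6875
  black smooth-coated: 195 × 3/16 = 36.5625
  white rough-coated: 195 × 3/16 = 36.5625
  white smooth-coated: 195 × 1/16 = 12.1875
χ² = Σ (O − E)² / E
  black rough-coated: (89 − 109.6875)² / 109.6875 = 3.9017
  black smooth-coated: (52 − 36.5625)² / 36.5625 = 6.5181
  white rough-coated: (46 − 36.5625)² / 36.5625 = 2.4360
  white smooth-coated: (8 − 12.1875)² / 12.1875 = 1.4388
χ² = 3.9017 + 6.5181 + 2.4360 + 1.4388 = 14.2946 ≈ 14.295
Degrees of freedom = 4 − 1 = 3; critical value at α = 0.05 is 7.815.
Since 14.295 > 7.815, we reject the null hypothesis — the data do not fit the 9:3:3:1 ratio.

14.295; not consistent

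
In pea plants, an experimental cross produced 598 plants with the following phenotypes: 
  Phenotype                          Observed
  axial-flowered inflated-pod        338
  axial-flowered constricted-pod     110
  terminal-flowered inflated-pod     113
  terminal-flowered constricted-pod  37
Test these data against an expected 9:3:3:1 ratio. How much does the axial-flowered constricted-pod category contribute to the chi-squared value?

0.040

Under the 9:3:3:1 hypothesis (Σ ratio = 16, N = 598):
  axial-flowered inflated-pod: 598 × 9/16 = 336.375
  axial-flowered constricted-pod: 598 × 3/16 = 112.125
  terminal-flowered inflated-pod: 598 × 3/16 = 112.125
  terminal-flowered constricted-pod: 598 × 1/16 = 37.375
Contribution of axial-flowered constricted-pod: (110 − 112.125)² / 112.125 = 0.0403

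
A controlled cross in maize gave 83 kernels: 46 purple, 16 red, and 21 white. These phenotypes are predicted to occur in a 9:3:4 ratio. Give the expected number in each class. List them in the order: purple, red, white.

The 9:3:4 ratio has 16 parts, so with N = 83 the expected counts are:
  purple: 83 × 9/16 = 46.6875
  red: 83 × 3/16 = 15.5625
  white: 83 × 4/16 = 20.75

46.6875, 15.5625, 20.75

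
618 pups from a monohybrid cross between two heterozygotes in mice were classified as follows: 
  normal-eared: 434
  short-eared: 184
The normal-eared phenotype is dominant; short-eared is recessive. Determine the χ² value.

7.510

For a monohybrid cross between heterozygotes with complete dominance, the expected phenotypic ratio is 3:1.
Total ratio parts = 4. Expected numbers out of 618:
  normal-eared: 618 × 3/4 = 463.5
  short-eared: 618 × 1/4 = 154.5
χ² = Σ (O − E)² / E
  normal-eared: (434 − 463.5)² / 463.5 = 1.8776
  short-eared: (184 − 154.5)² / 154.5 = 5.6327
χ² = 1.8776 + 5.6327 = 7.5103 ≈ 7.510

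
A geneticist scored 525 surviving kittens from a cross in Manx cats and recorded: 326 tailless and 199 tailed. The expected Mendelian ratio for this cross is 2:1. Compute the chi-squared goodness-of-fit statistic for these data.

4.937

Total ratio parts = 3. Expected numbers out of 525:
  tailless: 525 × 2/3 = 350
  tailed: 525 × 1/3 = 175
χ² = Σ (O − E)² / E
  tailless: (326 − 350)² / 350 = 1.6457
  tailed: (199 − 175)² / 175 = 3.2914
χ² = 1.6457 + 3.2914 = 4.9371 ≈ 4.937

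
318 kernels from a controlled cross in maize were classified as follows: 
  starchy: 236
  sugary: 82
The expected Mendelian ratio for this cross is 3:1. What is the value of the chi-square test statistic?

0.105

The 3:1 ratio has 4 parts, so with N = 318 the expected counts are:
  starchy: 318 × 3/4 = 238.5
  sugary: 318 × 1/4 = 79.5
χ² = Σ (O − E)² / E
  starchy: (236 − 238.5)² / 238.5 = 0.0262
  sugary: (82 − 79.5)² / 79.5 = 0.0786
χ² = 0.0262 + 0.0786 = 0.1048 ≈ 0.105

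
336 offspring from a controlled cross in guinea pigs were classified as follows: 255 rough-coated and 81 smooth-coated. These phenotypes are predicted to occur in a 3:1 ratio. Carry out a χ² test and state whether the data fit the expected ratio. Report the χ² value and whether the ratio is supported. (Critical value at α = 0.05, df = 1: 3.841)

0.143; consistent

Total ratio parts = 4. Expected numbers out of 336:
  rough-coated: 336 × 3/4 = 252
  smooth-coated: 336 × 1/4 = 84
χ² = Σ (O − E)² / E
  rough-coated: (255 − 252)² / 252 = 0.0357
  smooth-coated: (81 − 84)² / 84 = 0.1071
χ² = 0.0357 + 0.1071 = 0.1428 ≈ 0.143
Degrees of freedom = 2 − 1 = 1; critical value at α = 0.05 is 3.841.
Since 0.143 < 3.841, we fail to reject the null hypothesis — the data are consistent with the 3:1 ratio.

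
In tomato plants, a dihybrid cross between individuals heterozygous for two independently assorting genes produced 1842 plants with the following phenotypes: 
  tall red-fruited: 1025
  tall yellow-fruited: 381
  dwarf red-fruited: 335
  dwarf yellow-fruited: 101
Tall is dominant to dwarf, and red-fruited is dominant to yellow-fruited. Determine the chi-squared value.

A dihybrid F₂ with independent assortment and complete dominance at both loci gives a 9:3:3:1 phenotypic ratio.
Expected counts for N = 1842 under a 9:3:3:1 ratio (total parts = 16):
  tall red-fruited: 1842 × 9/16 = 1036.125
  tall yellow-fruited: 1842 × 3/16 = 345.375
  dwarf red-fruited: 1842 × 3/16 = 345.375
  dwarf yellow-fruited: 1842 × 1/16 = 115.125
χ² = Σ (O − E)² / E
  tall red-fruited: (1025 − 1036.125)² / 1036.125 = 0.1195
  tall yellow-fruited: (381 − 345.375)² / 345.375 = 3.6747
  dwarf red-fruited: (335 − 345.375)² / 345.375 = 0.3117
  dwarf yellow-fruited: (101 − 115.125)² / 115.125 = 1.7330
χ² = 0.1195 + 3.6747 + 0.3117 + 1.7330 = 5.8389 ≈ 5.839

5.839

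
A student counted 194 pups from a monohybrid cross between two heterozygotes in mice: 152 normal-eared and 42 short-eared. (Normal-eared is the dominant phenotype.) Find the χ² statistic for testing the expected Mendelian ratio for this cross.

1.162

For a monohybrid cross between heterozygotes with complete dominance, the expected phenotypic ratio is 3:1.
Under the 3:1 hypothesis (Σ ratio = 4, N = 194):
  normal-eared: 194 × 3/4 = 145.5
  short-eared: 194 × 1/4 = 48.5
χ² = Σ (O − E)² / E
  normal-eared: (152 − 145.5)² / 145.5 = 0.2904
  short-eared: (42 − 48.5)² / 48.5 = 0.8711
χ² = 0.2904 + 0.8711 = 1.1615 ≈ 1.162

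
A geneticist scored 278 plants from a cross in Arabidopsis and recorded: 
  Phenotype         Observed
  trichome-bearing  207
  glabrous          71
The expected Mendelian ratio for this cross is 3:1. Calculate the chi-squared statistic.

0.043

Total ratio parts = 4. Expected numbers out of 278:
  trichome-bearing: 278 × 3/4 = 208.5
  glabrous: 278 × 1/4 = 69.5
χ² = Σ (O − E)² / E
  trichome-bearing: (207 − 208.5)² / 208.5 = 0.0108
  glabrous: (71 − 69.5)² / 69.5 = 0.0324
χ² = 0.0108 + 0.0324 = 0.0432 ≈ 0.043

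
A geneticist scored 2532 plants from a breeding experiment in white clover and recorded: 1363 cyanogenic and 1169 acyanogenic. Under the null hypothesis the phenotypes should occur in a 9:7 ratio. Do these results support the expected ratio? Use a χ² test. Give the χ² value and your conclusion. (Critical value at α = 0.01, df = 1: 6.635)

6.021; consistent

Total ratio parts = 16. Expected numbers out of 2532:
  cyanogenic: 2532 × 9/16 = 1424.25
  acyanogenic: 2532 × 7/16 = 1107.75
χ² = Σ (O − E)² / E
  cyanogenic: (1363 − 1424.25)² / 1424.25 = 2.6341
  acyanogenic: (1169 − 1107.75)² / 1107.75 = 3.3867
χ² = 2.6341 + 3.3867 = 6.0208 ≈ 6.021
Degrees of freedom = 2 − 1 = 1; critical value at α = 0.01 is 6.635.
Since 6.021 < 6.635, we fail to reject the null hypothesis — the data are consistent with the 9:7 ratio.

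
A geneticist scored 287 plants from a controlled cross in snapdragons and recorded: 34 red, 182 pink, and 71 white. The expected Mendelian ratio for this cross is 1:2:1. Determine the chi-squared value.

30.199

The 1:2:1 ratio has 4 parts, so with N = 287 the expected counts are:
  red: 287 × 1/4 = 71.75
  pink: 287 × 2/4 = 143.5
  white: 287 × 1/4 = 71.75
χ² = Σ (O − E)² / E
  red: (34 − 71.75)² / 71.75 = 19.8615
  pink: (182 − 143.5)² / 143.5 = 10.3293
  white: (71 − 71.75)² / 71.75 = 0.0078
χ² = 19.8615 + 10.3293 + 0.0078 = 30.1986 ≈ 30.199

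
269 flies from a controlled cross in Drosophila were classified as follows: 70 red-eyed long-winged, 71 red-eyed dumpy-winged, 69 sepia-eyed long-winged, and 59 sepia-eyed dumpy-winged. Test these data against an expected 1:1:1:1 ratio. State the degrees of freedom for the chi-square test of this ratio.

3

A goodness-of-fit test with 4 phenotype classes has df = 4 − 1 = 3.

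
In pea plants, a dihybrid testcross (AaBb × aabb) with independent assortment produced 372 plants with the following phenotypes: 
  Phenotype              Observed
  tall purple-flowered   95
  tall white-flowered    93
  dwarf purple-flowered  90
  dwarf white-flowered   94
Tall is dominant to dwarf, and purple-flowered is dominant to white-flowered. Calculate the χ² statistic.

0.151

A dihybrid testcross with independent assortment gives a 1:1:1:1 ratio.
Expected counts for N = 372 under a 1:1:1:1 ratio (total parts = 4):
  tall purple-flowered: 372 × 1/4 = 93
  tall white-flowered: 372 × 1/4 = 93
  dwarf purple-flowered: 372 × 1/4 = 93
  dwarf white-flowered: 372 × 1/4 = 93
χ² = Σ (O − E)² / E
  tall purple-flowered: (95 − 93)² / 93 = 0.0430
  tall white-flowered: (93 − 93)² / 93 = 0.0000
  dwarf purple-flowered: (90 − 93)² / 93 = 0.0968
  dwarf white-flowered: (94 − 93)² / 93 = 0.0108
χ² = 0.0430 + 0.0000 + 0.0968 + 0.0108 = 0.1506 ≈ 0.151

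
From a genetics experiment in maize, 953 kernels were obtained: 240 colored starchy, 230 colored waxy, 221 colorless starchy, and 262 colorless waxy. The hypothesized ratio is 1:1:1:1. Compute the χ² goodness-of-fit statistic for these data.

The 1:1:1:1 ratio has 4 parts, so with N = 953 the expected counts are:
  colored starchy: 953 × 1/4 = 238.25
  colored waxy: 953 × 1/4 = 238.25
  colorless starchy: 953 × 1/4 = 238.25
  colorless waxy: 953 × 1/4 = 238.25
χ² = Σ (O − E)² / E
  colored starchy: (240 − 238.25)² / 238.25 = 0.0129
  colored waxy: (230 − 238.25)² / 238.25 = 0.2857
  colorless starchy: (221 − 238.25)² / 238.25 = 1.2490
  colorless waxy: (262 − 238.25)² / 238.25 = 2.3675
χ² = 0.0129 + 0.2857 + 1.2490 + 2.3675 = 3.9151 ≈ 3.915

3.915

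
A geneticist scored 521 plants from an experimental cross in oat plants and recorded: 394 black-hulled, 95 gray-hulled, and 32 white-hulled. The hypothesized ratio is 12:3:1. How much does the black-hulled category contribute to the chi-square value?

0.027

Total ratio parts = 16. Expected numbers out of 521:
  black-hulled: 521 × 12/16 = 390.75
  gray-hulled: 521 × 3/16 = 97.6875
  white-hulled: 521 × 1/16 = 32.5625
Contribution of black-hulled: (394 − 390.75)² / 390.75 = 0.0270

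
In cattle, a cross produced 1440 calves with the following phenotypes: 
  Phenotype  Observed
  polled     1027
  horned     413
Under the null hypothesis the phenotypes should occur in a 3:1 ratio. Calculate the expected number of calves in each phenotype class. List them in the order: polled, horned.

1080, 360

Total ratio parts = 4. Expected numbers out of 1440:
  polled: 1440 × 3/4 = 1080
  horned: 1440 × 1/4 = 360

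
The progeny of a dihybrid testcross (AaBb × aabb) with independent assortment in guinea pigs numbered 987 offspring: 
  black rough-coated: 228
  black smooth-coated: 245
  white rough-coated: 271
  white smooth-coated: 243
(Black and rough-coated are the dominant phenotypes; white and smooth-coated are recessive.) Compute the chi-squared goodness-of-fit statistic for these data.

3.877

A dihybrid testcross with independent assortment gives a 1:1:1:1 ratio.
Total ratio parts = 4. Expected numbers out of 987:
  black rough-coated: 987 × 1/4 = 246.75
  black smooth-coated: 987 × 1/4 = 246.75
  white rough-coated: 987 × 1/4 = 246.75
  white smooth-coated: 987 × 1/4 = 246.75
χ² = Σ (O − E)² / E
  black rough-coated: (228 − 246.75)² / 246.75 = 1.4248
  black smooth-coated: (245 − 246.75)² / 246.75 = 0.0124
  white rough-coated: (271 − 246.75)² / 246.75 = 2.3832
  white smooth-coated: (243 − 246.75)² / 246.75 = 0.0570
χ² = 1.4248 + 0.0124 + 2.3832 + 0.0570 = 3.8774 ≈ 3.877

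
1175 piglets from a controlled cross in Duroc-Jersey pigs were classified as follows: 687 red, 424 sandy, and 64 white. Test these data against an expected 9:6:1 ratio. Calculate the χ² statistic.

Under the 9:6:1 hypothesis (Σ ratio = 16, N = 1175):
  red: 1175 × 9/16 = 660.9375
  sandy: 1175 × 6/16 = 440.625
  white: 1175 × 1/16 = 73.4375
χ² = Σ (O − E)² / E
  red: (687 − 660.9375)² / 660.9375 = 1.0277
  sandy: (424 − 440.625)² / 440.625 = 0.6273
  white: (64 − 73.4375)² / 73.4375 = 1.2128
χ² = 1.0277 + 0.6273 + 1.2128 = 2.8678 ≈ 2.868

2.868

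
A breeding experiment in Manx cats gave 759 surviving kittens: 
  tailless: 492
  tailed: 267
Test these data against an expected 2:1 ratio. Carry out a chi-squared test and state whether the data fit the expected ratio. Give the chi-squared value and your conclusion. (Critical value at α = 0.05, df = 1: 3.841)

1.162; consistent

Expected counts for N = 759 under a 2:1 ratio (total parts = 3):
  tailless: 759 × 2/3 = 506
  tailed: 759 × 1/3 = 253
χ² = Σ (O − E)² / E
  tailless: (492 − 506)² / 506 = 0.3874
  tailed: (267 − 253)² / 253 = 0.7747
χ² = 0.3874 + 0.7747 = 1.1621 ≈ 1.162
Degrees of freedom = 2 − 1 = 1; critical value at α = 0.05 is 3.841.
Since 1.162 < 3.841, we fail to reject the null hypothesis — the data are consistent with the 2:1 ratio.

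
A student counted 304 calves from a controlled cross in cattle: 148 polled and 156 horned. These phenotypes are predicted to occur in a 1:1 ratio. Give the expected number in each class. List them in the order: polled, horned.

152, 152

Total ratio parts = 2. Expected numbers out of 304:
  polled: 304 × 1/2 = 152
  horned: 304 × 1/2 = 152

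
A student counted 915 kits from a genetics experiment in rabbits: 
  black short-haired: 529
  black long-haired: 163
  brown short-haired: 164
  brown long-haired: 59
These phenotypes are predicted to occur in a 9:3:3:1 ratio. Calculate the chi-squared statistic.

Total ratio parts = 16. Expected numbers out of 915:
  black short-haired: 915 × 9/16 = 514.6875
  black long-haired: 915 × 3/16 = 171.5625
  brown short-haired: 915 × 3/16 = 171.5625
  brown long-haired: 915 × 1/16 = 57.1875
χ² = Σ (O − E)² / E
  black short-haired: (529 − 514.6875)² / 514.6875 = 0.3980
  black long-haired: (163 − 171.5625)² / 171.5625 = 0.4273
  brown short-haired: (164 − 171.5625)² / 171.5625 = 0.3334
  brown long-haired: (59 − 57.1875)² / 57.1875 = 0.0574
χ² = 0.3980 + 0.4273 + 0.3334 + 0.0574 = 1.2161 ≈ 1.216

1.216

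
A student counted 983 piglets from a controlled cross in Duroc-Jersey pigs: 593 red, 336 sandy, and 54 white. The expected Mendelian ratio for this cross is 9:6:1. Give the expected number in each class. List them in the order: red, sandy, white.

552.9375, 368.625, 61.4375

Under the 9:6:1 hypothesis (Σ ratio = 16, N = 983):
  red: 983 × 9/16 = 552.9375
  sandy: 983 × 6/16 = 368.625
  white: 983 × 1/16 = 61.4375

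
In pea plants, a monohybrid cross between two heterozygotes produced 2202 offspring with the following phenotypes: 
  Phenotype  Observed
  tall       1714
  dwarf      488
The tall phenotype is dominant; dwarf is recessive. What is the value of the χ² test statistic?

9.461

For a monohybrid cross between heterozygotes with complete dominance, the expected phenotypic ratio is 3:1.
The 3:1 ratio has 4 parts, so with N = 2202 the expected counts are:
  tall: 2202 × 3/4 = 1651.5
  dwarf: 2202 × 1/4 = 550.5
χ² = Σ (O − E)² / E
  tall: (1714 − 1651.5)² / 1651.5 = 2.3653
  dwarf: (488 − 550.5)² / 550.5 = 7.0958
χ² = 2.3653 + 7.0958 = 9.4611 ≈ 9.461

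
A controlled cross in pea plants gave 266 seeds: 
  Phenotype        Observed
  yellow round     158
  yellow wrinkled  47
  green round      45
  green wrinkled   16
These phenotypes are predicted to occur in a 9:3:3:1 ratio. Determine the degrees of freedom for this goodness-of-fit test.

A goodness-of-fit test with 4 phenotype classes has df = 4 − 1 = 3.

3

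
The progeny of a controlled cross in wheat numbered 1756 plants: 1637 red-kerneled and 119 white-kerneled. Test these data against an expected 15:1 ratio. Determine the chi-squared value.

0.832

The 15:1 ratio has 16 parts, so with N = 1756 the expected counts are:
  red-kerneled: 1756 × 15/16 = 1646.25
  white-kerneled: 1756 × 1/16 = 109.75
χ² = Σ (O − E)² / E
  red-kerneled: (1637 − 1646.25)² / 1646.25 = 0.0520
  white-kerneled: (119 − 109.75)² / 109.75 = 0.7796
χ² = 0.0520 + 0.7796 = 0.8316 ≈ 0.832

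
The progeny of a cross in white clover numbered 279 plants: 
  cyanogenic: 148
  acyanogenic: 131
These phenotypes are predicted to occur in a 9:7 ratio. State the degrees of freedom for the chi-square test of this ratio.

1

A goodness-of-fit test with 2 phenotype classes has df = 2 − 1 = 1.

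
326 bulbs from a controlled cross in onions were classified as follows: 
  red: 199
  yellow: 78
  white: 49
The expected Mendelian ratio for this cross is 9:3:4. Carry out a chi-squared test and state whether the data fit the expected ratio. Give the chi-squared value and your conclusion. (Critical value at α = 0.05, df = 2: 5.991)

Total ratio parts = 16. Expected numbers out of 326:
  red: 326 × 9/16 = 183.375
  yellow: 326 × 3/16 = 61.125
  white: 326 × 4/16 = 81.5
χ² = Σ (O − E)² / E
  red: (199 − 183.375)² / 183.375 = 1.3314
  yellow: (78 − 61.125)² / 61.125 = 4.6587
  white: (49 − 81.5)² / 81.5 = 12.9601
χ² = 1.3314 + 4.6587 + 12.9601 = 18.9502 ≈ 18.950
Degrees of freedom = 3 − 1 = 2; critical value at α = 0.05 is 5.991.
Since 18.950 > 5.991, we reject the null hypothesis — the data do not fit the 9:3:4 ratio.

18.950; not consistent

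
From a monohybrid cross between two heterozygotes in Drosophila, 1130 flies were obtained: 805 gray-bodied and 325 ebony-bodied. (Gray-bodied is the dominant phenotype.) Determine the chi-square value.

For a monohybrid cross between heterozygotes with complete dominance, the expected phenotypic ratio is 3:1.
Under the 3:1 hypothesis (Σ ratio = 4, N = 1130):
  gray-bodied: 1130 × 3/4 = 847.5
  ebony-bodied: 1130 × 1/4 = 282.5
χ² = Σ (O − E)² / E
  gray-bodied: (805 − 847.5)² / 847.5 = 2.1313
  ebony-bodied: (325 − 282.5)² / 282.5 = 6.3938
χ² = 2.1313 + 6.3938 = 8.5251 ≈ 8.525

8.525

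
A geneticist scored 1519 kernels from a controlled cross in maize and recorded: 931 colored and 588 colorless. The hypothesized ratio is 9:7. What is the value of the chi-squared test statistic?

Under the 9:7 hypothesis (Σ ratio = 16, N = 1519):
  colored: 1519 × 9/16 = 854.4375
  colorless: 1519 × 7/16 = 664.5625
χ² = Σ (O − E)² / E
  colored: (931 − 854.4375)² / 854.4375 = 6.8604
  colorless: (588 − 664.5625)² / 664.5625 = 8.8206
χ² = 6.8604 + 8.8206 = 15.681

15.681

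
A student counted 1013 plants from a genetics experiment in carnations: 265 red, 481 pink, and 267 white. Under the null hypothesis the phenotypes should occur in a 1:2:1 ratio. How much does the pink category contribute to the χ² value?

1.284

The 1:2:1 ratio has 4 parts, so with N = 1013 the expected counts are:
  red: 1013 × 1/4 = 253.25
  pink: 1013 × 2/4 = 506.5
  white: 1013 × 1/4 = 253.25
Contribution of pink: (481 − 506.5)² / 506.5 = 1.2838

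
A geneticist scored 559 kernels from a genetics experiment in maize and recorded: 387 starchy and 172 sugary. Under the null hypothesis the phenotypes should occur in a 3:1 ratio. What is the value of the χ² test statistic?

Total ratio parts = 4. Expected numbers out of 559:
  starchy: 559 × 3/4 = 419.25
  sugary: 559 × 1/4 = 139.75
χ² = Σ (O − E)² / E
  starchy: (387 − 419.25)² / 419.25 = 2.4808
  sugary: (172 − 139.75)² / 139.75 = 7.4423
χ² = 2.4808 + 7.4423 = 9.9231 ≈ 9.923

9.923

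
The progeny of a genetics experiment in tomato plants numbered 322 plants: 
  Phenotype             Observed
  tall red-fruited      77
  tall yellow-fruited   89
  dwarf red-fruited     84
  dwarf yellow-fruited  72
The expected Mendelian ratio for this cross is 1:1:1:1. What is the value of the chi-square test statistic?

Under the 1:1:1:1 hypothesis (Σ ratio = 4, N = 322):
  tall red-fruited: 322 × 1/4 = 80.5
  tall yellow-fruited: 322 × 1/4 = 80.5
  dwarf red-fruited: 322 × 1/4 = 80.5
  dwarf yellow-fruited: 322 × 1/4 = 80.5
χ² = Σ (O − E)² / E
  tall red-fruited: (77 − 80.5)² / 80.5 = 0.1522
  tall yellow-fruited: (89 − 80.5)² / 80.5 = 0.8975
  dwarf red-fruited: (84 − 80.5)² / 80.5 = 0.1522
  dwarf yellow-fruited: (72 − 80.5)² / 80.5 = 0.8975
χ² = 0.1522 + 0.8975 + 0.1522 + 0.8975 = 2.0994 ≈ 2.099

2.099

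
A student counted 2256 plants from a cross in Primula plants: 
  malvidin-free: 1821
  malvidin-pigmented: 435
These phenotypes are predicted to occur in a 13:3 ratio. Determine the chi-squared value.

Under the 13:3 hypothesis (Σ ratio = 16, N = 2256):
  malvidin-free: 2256 × 13/16 = 1833
  malvidin-pigmented: 2256 × 3/16 = 423
χ² = Σ (O − E)² / E
  malvidin-free: (1821 − 1833)² / 1833 = 0.0786
  malvidin-pigmented: (435 − 423)² / 423 = 0.3404
χ² = 0.0786 + 0.3404 = 0.419

0.419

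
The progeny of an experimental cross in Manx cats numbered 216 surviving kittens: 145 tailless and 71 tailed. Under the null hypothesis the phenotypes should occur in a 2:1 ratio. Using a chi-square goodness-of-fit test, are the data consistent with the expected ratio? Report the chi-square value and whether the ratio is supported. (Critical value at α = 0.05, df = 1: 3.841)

Total ratio parts = 3. Expected numbers out of 216:
  tailless: 216 × 2/3 = 144
  tailed: 216 × 1/3 = 72
χ² = Σ (O − E)² / E
  tailless: (145 − 144)² / 144 = 0.0069
  tailed: (71 − 72)² / 72 = 0.0139
χ² = 0.0069 + 0.0139 = 0.0208 ≈ 0.021
Degrees of freedom = 2 − 1 = 1; critical value at α = 0.05 is 3.841.
Since 0.021 < 3.841, we fail to reject the null hypothesis — the data are consistent with the 2:1 ratio.

0.021; consistent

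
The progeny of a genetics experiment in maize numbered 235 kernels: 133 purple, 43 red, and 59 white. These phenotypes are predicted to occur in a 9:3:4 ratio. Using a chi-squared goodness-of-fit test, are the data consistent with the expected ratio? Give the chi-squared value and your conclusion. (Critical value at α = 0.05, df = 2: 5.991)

The 9:3:4 ratio has 16 parts, so with N = 235 the expected counts are:
  purple: 235 × 9/16 = 132.1875
  red: 235 × 3/16 = 44.0625
  white: 235 × 4/16 = 58.75
χ² = Σ (O − E)² / E
  purple: (133 − 132.1875)² / 132.1875 = 0.0050
  red: (43 − 44.0625)² / 44.0625 = 0.0256
  white: (59 − 58.75)² / 58.75 = 0.0011
χ² = 0.0050 + 0.0256 + 0.0011 = 0.0317 ≈ 0.032
Degrees of freedom = 3 − 1 = 2; critical value at α = 0.05 is 5.991.
Since 0.032 < 5.991, we fail to reject the null hypothesis — the data are consistent with the 9:3:4 ratio.

0.032; consistent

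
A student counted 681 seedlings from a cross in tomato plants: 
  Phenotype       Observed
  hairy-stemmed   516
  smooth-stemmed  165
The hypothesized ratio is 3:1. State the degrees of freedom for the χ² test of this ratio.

A goodness-of-fit test with 2 phenotype classes has df = 2 − 1 = 1.

1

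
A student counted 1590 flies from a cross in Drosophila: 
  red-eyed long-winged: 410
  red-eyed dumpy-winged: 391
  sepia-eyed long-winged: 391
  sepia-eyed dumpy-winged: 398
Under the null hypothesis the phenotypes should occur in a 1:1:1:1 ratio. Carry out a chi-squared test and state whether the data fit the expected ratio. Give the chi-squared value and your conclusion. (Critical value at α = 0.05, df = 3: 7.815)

0.606; consistent

The 1:1:1:1 ratio has 4 parts, so with N = 1590 the expected counts are:
  red-eyed long-winged: 1590 × 1/4 = 397.5
  red-eyed dumpy-winged: 1590 × 1/4 = 397.5
  sepia-eyed long-winged: 1590 × 1/4 = 397.5
  sepia-eyed dumpy-winged: 1590 × 1/4 = 397.5
χ² = Σ (O − E)² / E
  red-eyed long-winged: (410 − 397.5)² / 397.5 = 0.3931
  red-eyed dumpy-winged: (391 − 397.5)² / 397.5 = 0.1063
  sepia-eyed long-winged: (391 − 397.5)² / 397.5 = 0.1063
  sepia-eyed dumpy-winged: (398 − 397.5)² / 397.5 = 0.0006
χ² = 0.3931 + 0.1063 + 0.1063 + 0.0006 = 0.6063 ≈ 0.606
Degrees of freedom = 4 − 1 = 3; critical value at α = 0.05 is 7.815.
Since 0.606 < 7.815, we fail to reject the null hypothesis — the data are consistent with the 1:1:1:1 ratio.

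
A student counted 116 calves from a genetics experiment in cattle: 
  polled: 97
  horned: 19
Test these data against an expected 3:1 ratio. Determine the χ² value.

4.598

Under the 3:1 hypothesis (Σ ratio = 4, N = 116):
  polled: 116 × 3/4 = 87
  horned: 116 × 1/4 = 29
χ² = Σ (O − E)² / E
  polled: (97 − 87)² / 87 = 1.1494
  horned: (19 − 29)² / 29 = 3.4483
χ² = 1.1494 + 3.4483 = 4.5977 ≈ 4.598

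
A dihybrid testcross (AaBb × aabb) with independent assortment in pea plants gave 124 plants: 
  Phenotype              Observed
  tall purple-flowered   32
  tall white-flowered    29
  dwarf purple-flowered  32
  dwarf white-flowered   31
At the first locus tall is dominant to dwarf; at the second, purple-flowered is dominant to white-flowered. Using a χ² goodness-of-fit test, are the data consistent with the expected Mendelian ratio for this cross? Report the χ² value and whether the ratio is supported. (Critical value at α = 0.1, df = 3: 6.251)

0.194; consistent

A dihybrid testcross with independent assortment gives a 1:1:1:1 ratio.
The 1:1:1:1 ratio has 4 parts, so with N = 124 the expected counts are:
  tall purple-flowered: 124 × 1/4 = 31
  tall white-flowered: 124 × 1/4 = 31
  dwarf purple-flowered: 124 × 1/4 = 31
  dwarf white-flowered: 124 × 1/4 = 31
χ² = Σ (O − E)² / E
  tall purple-flowered: (32 − 31)² / 31 = 0.0323
  tall white-flowered: (29 − 31)² / 31 = 0.1290
  dwarf purple-flowered: (32 − 31)² / 31 = 0.0323
  dwarf white-flowered: (31 − 31)² / 31 = 0.0000
χ² = 0.0323 + 0.1290 + 0.0323 + 0.0000 = 0.1936 ≈ 0.194
Degrees of freedom = 4 − 1 = 3; critical value at α = 0.1 is 6.251.
Since 0.194 < 6.251, we fail to reject the null hypothesis — the data are consistent with the 1:1:1:1 ratio.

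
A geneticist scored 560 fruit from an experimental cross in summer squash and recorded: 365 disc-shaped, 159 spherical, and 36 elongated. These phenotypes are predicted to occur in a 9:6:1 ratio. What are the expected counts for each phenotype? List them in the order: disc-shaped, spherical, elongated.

Expected counts for N = 560 under a 9:6:1 ratio (total parts = 16):
  disc-shaped: 560 × 9/16 = 315
  spherical: 560 × 6/16 = 210
  elongated: 560 × 1/16 = 35

315, 210, 35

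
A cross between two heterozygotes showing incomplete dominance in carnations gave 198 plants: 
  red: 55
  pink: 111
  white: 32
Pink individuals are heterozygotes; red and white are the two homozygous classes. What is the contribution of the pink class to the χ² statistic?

1.455

With incomplete dominance, a heterozygote × heterozygote cross gives a 1:2:1 phenotypic ratio.
The 1:2:1 ratio has 4 parts, so with N = 198 the expected counts are:
  red: 198 × 1/4 = 49.5
  pink: 198 × 2/4 = 99
  white: 198 × 1/4 = 49.5
Contribution of pink: (111 − 99)² / 99 = 1.4545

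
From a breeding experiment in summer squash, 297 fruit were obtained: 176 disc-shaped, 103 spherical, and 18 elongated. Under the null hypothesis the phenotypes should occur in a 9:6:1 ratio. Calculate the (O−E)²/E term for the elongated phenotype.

Expected counts for N = 297 under a 9:6:1 ratio (total parts = 16):
  disc-shaped: 297 × 9/16 = 167.0625
  spherical: 297 × 6/16 = 111.375
  elongated: 297 × 1/16 = 18.5625
Contribution of elongated: (18 − 18.5625)² / 18.5625 = 0.0170

0.017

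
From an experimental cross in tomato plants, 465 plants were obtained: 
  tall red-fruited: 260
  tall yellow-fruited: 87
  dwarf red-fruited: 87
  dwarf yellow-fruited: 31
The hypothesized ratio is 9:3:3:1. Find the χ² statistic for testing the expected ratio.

0.139

Total ratio parts = 16. Expected numbers out of 465:
  tall red-fruited: 465 × 9/16 = 261.5625
  tall yellow-fruited: 465 × 3/16 = 87.1875
  dwarf red-fruited: 465 × 3/16 = 87.1875
  dwarf yellow-fruited: 465 × 1/16 = 29.0625
χ² = Σ (O − E)² / E
  tall red-fruited: (260 − 261.5625)² / 261.5625 = 0.0093
  tall yellow-fruited: (87 − 87.1875)² / 87.1875 = 0.0004
  dwarf red-fruited: (87 − 87.1875)² / 87.1875 = 0.0004
  dwarf yellow-fruited: (31 − 29.0625)² / 29.0625 = 0.1292
χ² = 0.0093 + 0.0004 + 0.0004 + 0.1292 = 0.1393 ≈ 0.139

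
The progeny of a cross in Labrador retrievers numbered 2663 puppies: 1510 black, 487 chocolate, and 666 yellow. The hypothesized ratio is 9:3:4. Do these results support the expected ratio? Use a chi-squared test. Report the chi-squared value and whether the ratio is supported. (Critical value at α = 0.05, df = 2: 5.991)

The 9:3:4 ratio has 16 parts, so with N = 2663 the expected counts are:
  black: 2663 × 9/16 = 1497.9375
  chocolate: 2663 × 3/16 = 499.3125
  yellow: 2663 × 4/16 = 665.75
χ² = Σ (O − E)² / E
  black: (1510 − 1497.9375)² / 1497.9375 = 0.0971
  chocolate: (487 − 499.3125)² / 499.3125 = 0.3036
  yellow: (666 − 665.75)² / 665.75 = 0.0001
χ² = 0.0971 + 0.3036 + 0.0001 = 0.4008 ≈ 0.401
Degrees of freedom = 3 − 1 = 2; critical value at α = 0.05 is 5.991.
Since 0.401 < 5.991, we fail to reject the null hypothesis — the data are consistent with the 9:3:4 ratio.

0.401; consistent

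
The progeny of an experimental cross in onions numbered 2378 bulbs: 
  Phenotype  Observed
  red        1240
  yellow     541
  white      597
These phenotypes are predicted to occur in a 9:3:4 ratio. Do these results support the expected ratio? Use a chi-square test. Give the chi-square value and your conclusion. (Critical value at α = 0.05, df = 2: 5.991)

27.430; not consistent

The 9:3:4 ratio has 16 parts, so with N = 2378 the expected counts are:
  red: 2378 × 9/16 = 1337.625
  yellow: 2378 × 3/16 = 445.875
  white: 2378 × 4/16 = 594.5
χ² = Σ (O − E)² / E
  red: (1240 − 1337.625)² / 1337.625 = 7.1250
  yellow: (541 − 445.875)² / 445.875 = 20.2944
  white: (597 − 594.5)² / 594.5 = 0.0105
χ² = 7.1250 + 20.2944 + 0.0105 = 27.4299 ≈ 27.430
Degrees of freedom = 3 − 1 = 2; critical value at α = 0.05 is 5.991.
Since 27.430 > 5.991, we reject the null hypothesis — the data do not fit the 9:3:4 ratio.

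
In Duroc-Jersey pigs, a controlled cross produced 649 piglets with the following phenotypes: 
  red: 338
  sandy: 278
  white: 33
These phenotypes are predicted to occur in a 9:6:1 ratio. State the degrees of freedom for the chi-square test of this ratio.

2

A goodness-of-fit test with 3 phenotype classes has df = 3 − 1 = 2.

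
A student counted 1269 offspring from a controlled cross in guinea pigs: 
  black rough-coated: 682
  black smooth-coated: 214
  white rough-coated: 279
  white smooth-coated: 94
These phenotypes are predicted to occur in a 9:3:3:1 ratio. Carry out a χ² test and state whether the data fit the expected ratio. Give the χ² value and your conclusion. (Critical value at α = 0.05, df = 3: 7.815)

The 9:3:3:1 ratio has 16 parts, so with N = 1269 the expected counts are:
  black rough-coated: 1269 × 9/16 = 713.8125
  black smooth-coated: 1269 × 3/16 = 237.9375
  white rough-coated: 1269 × 3/16 = 237.9375
  white smooth-coated: 1269 × 1/16 = 79.3125
χ² = Σ (O − E)² / E
  black rough-coated: (682 − 713.8125)² / 713.8125 = 1.4178
  black smooth-coated: (214 − 237.9375)² / 237.9375 = 2.4082
  white rough-coated: (279 − 237.9375)² / 237.9375 = 7.0864
  white smooth-coated: (94 − 79.3125)² / 79.3125 = 2.7199
χ² = 1.4178 + 2.4082 + 7.0864 + 2.7199 = 13.6323 ≈ 13.632
Degrees of freedom = 4 − 1 = 3; critical value at α = 0.05 is 7.815.
Since 13.632 > 7.815, we reject the null hypothesis — the data do not fit the 9:3:3:1 ratio.

13.632; not consistent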